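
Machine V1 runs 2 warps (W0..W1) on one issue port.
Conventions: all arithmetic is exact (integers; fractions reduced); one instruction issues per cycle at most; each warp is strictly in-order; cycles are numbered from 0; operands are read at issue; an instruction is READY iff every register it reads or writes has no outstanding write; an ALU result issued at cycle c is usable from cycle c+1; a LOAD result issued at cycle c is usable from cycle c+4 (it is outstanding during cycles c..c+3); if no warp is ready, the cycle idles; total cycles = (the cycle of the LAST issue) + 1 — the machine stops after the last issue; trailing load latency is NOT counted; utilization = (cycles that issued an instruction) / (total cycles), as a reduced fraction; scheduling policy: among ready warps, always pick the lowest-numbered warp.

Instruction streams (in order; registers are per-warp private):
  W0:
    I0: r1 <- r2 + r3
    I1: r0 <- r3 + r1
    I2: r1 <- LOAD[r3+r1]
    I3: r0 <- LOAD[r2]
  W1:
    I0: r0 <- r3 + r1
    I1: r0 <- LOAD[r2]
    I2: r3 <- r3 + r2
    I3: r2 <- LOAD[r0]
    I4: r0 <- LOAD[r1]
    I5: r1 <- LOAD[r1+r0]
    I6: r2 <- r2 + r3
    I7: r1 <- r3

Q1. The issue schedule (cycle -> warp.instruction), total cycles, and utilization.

cycle 0: W0.I0
cycle 1: W0.I1
cycle 2: W0.I2
cycle 3: W0.I3
cycle 4: W1.I0
cycle 5: W1.I1
cycle 6: W1.I2
cycle 7: idle
cycle 8: idle
cycle 9: W1.I3
cycle 10: W1.I4
cycle 11: idle
cycle 12: idle
cycle 13: idle
cycle 14: W1.I5
cycle 15: W1.I6
cycle 16: idle
cycle 17: idle
cycle 18: W1.I7

Answer: 19 cycles, utilization 12/19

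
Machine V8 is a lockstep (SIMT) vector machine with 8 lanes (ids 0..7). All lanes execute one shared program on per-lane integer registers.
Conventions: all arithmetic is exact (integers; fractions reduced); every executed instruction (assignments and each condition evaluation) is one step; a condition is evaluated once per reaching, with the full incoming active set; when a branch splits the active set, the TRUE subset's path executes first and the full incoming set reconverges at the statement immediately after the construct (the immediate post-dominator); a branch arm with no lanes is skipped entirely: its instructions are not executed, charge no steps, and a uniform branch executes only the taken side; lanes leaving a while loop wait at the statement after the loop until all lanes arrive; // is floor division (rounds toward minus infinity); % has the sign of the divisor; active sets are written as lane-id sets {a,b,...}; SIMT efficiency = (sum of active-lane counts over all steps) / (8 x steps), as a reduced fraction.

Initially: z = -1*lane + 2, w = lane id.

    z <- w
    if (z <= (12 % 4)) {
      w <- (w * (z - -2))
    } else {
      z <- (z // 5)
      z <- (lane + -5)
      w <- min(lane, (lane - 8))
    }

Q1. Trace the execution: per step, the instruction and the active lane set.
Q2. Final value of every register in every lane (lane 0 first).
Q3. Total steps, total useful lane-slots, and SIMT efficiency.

step 0: z <- w                       {0,1,2,3,4,5,6,7}
step 1: eval (z <= (12 % 4))         {0,1,2,3,4,5,6,7}
step 2: w <- (w * (z - -2))          {0}
step 3: z <- (z // 5)                {1,2,3,4,5,6,7}
step 4: z <- (lane + -5)             {1,2,3,4,5,6,7}
step 5: w <- min(lane, (lane - 8))   {1,2,3,4,5,6,7}

Answer: 6 steps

z: 0,-4,-3,-2,-1,0,1,2
w: 0,-7,-6,-5,-4,-3,-2,-1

steps = 6; useful = 38; efficiency = 38/48 = 19/24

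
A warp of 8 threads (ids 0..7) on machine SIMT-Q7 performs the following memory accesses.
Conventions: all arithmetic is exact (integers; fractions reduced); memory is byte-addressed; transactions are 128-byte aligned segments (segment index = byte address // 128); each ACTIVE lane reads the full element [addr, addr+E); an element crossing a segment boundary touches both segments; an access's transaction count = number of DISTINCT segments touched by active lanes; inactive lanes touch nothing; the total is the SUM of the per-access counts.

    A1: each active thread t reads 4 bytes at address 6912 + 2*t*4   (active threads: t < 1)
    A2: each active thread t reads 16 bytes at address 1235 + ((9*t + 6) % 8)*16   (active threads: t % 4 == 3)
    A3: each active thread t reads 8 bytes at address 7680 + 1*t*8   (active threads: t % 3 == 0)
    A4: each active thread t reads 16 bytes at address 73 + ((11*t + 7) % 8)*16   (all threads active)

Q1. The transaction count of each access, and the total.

A1: 1 transaction
A2: 2 transactions
A3: 1 transaction
A4: 2 transactions

Answer: 1,2,1,2; total 6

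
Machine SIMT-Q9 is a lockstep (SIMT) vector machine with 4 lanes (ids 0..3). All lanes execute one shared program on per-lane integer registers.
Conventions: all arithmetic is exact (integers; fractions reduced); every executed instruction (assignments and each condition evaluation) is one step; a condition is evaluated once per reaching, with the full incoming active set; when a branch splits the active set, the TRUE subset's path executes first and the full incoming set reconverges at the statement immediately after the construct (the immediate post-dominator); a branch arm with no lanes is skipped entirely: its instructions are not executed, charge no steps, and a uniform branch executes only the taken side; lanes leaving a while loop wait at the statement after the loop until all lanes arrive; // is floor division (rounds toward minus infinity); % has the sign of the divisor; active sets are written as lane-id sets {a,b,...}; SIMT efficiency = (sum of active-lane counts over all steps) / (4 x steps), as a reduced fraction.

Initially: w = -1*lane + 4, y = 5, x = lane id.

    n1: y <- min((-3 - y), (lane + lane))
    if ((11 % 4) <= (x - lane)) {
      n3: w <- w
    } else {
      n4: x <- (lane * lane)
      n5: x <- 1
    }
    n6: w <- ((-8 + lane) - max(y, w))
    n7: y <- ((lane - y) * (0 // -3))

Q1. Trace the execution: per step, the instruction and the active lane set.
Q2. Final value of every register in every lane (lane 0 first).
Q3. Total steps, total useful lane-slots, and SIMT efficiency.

step 0: y <- min((-3 - y), (lane + lane)) {0,1,2,3}
step 1: eval ((11 % 4) <= (x - lane)) {0,1,2,3}
step 2: x <- (lane * lane)           {0,1,2,3}
step 3: x <- 1                       {0,1,2,3}
step 4: w <- ((-8 + lane) - max(y, w)) {0,1,2,3}
step 5: y <- ((lane - y) * (0 // -3)) {0,1,2,3}

Answer: 6 steps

w: -12,-10,-8,-6
y: 0,0,0,0
x: 1,1,1,1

steps = 6; useful = 24; efficiency = 24/24 = 1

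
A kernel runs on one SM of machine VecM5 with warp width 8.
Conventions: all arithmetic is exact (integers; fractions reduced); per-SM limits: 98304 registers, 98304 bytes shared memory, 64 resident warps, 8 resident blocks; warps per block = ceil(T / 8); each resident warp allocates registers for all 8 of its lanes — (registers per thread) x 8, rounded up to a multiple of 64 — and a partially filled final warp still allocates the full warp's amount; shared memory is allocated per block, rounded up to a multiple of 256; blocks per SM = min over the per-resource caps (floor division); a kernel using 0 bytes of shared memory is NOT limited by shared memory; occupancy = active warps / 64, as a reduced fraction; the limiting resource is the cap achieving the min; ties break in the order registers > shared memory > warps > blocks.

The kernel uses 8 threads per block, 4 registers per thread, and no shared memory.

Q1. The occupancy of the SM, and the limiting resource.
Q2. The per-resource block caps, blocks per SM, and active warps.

Answer: occupancy 1/8, limited by blocks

registers: 1536 blocks
shared memory: no limit (kernel uses none)
warps: 64 blocks
blocks: 8 blocks

Answer: 8 blocks, 8 active warps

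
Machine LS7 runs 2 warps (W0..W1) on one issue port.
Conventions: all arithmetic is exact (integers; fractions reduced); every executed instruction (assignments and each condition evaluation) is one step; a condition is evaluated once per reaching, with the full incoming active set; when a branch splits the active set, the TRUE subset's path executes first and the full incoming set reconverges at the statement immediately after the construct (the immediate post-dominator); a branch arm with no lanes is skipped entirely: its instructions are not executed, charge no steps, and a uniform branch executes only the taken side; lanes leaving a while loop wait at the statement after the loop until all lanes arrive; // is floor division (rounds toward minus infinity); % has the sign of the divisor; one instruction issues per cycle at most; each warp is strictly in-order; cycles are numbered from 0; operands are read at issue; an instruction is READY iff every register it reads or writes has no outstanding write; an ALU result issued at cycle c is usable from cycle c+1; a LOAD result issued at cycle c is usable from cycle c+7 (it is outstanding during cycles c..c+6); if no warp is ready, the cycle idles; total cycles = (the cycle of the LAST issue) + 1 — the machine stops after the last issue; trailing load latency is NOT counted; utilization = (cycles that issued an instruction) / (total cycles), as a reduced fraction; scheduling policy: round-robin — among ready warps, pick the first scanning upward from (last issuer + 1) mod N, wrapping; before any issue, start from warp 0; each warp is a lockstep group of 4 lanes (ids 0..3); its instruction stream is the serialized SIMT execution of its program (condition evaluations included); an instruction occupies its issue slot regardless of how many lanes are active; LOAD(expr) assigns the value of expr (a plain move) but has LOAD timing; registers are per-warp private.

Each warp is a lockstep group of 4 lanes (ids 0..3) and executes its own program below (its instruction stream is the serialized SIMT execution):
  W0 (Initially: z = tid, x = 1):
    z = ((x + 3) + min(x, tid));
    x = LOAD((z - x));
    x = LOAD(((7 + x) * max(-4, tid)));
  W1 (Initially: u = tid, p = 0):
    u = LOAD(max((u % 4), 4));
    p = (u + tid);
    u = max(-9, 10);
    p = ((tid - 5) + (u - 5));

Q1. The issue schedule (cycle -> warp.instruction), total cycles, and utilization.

cycle 0: W0.I0
cycle 1: W1.I0
cycle 2: W0.I1
cycle 3: idle
cycle 4: idle
cycle 5: idle
cycle 6: idle
cycle 7: idle
cycle 8: W1.I1
cycle 9: W0.I2
cycle 10: W1.I2
cycle 11: W1.I3

Answer: 12 cycles, utilization 7/12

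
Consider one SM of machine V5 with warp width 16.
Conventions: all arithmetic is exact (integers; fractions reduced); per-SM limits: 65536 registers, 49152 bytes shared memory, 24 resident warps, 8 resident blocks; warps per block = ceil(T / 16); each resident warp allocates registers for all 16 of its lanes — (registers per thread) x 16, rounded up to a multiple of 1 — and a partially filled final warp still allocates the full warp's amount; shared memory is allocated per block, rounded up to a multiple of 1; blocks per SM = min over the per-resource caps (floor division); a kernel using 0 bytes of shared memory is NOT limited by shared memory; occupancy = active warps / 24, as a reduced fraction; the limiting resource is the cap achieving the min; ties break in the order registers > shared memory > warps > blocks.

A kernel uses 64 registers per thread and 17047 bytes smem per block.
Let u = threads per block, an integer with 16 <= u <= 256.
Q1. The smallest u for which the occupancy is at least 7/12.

Answer: u = 97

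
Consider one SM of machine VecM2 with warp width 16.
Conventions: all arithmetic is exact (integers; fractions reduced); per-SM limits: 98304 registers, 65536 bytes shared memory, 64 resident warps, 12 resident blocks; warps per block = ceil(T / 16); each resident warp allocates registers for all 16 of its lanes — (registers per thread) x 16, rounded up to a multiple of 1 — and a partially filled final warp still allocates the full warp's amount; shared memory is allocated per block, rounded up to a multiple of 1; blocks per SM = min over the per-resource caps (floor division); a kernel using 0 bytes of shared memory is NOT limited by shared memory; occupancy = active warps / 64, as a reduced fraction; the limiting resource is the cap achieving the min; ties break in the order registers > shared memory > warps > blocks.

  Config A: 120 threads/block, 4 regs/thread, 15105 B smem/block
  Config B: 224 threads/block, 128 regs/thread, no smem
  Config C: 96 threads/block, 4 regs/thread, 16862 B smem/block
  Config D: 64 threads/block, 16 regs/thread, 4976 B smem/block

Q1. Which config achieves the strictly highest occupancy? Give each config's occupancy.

occupancies: A 1/2, B 21/32, C 9/32, D 3/4

Answer: D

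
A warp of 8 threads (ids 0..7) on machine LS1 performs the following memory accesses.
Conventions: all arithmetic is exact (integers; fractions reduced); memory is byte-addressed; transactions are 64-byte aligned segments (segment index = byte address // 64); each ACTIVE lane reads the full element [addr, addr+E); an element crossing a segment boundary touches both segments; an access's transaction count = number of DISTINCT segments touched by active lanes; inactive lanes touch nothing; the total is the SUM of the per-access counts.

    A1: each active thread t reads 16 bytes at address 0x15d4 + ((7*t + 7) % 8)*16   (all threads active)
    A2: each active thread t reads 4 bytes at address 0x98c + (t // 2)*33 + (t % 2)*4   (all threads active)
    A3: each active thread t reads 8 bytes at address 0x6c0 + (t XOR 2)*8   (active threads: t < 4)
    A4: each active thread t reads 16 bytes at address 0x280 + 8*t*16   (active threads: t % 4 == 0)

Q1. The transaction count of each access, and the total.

A1: 3 transactions
A2: 2 transactions
A3: 1 transaction
A4: 2 transactions

Answer: 3,2,1,2; total 8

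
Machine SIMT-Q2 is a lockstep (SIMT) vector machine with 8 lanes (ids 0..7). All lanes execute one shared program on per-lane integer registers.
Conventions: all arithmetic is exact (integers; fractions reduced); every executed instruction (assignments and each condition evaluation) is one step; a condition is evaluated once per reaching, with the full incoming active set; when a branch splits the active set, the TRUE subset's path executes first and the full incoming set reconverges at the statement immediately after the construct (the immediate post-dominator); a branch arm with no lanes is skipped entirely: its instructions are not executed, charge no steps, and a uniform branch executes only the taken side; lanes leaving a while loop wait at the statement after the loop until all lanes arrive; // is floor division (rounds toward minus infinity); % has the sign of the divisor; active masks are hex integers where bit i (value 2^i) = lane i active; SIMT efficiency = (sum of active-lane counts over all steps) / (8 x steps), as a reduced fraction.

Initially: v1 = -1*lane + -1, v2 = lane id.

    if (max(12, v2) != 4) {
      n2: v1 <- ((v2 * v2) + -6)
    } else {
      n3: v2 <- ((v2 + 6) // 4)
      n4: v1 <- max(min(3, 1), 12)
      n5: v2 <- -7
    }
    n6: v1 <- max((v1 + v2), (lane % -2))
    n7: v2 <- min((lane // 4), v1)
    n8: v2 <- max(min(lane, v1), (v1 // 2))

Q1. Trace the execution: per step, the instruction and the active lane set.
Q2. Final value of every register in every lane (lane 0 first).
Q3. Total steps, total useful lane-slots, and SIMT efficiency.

step 0: eval (max(12, v2) != 4)      0xff
step 1: v1 <- ((v2 * v2) + -6)       0xff
step 2: v1 <- max((v1 + v2), (lane % -2)) 0xff
step 3: v2 <- min((lane // 4), v1)   0xff
step 4: v2 <- max(min(lane, v1), (v1 // 2)) 0xff

Answer: 5 steps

v1: 0,-1,0,6,14,24,36,50
v2: 0,-1,0,3,7,12,18,25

steps = 5; useful = 40; efficiency = 40/40 = 1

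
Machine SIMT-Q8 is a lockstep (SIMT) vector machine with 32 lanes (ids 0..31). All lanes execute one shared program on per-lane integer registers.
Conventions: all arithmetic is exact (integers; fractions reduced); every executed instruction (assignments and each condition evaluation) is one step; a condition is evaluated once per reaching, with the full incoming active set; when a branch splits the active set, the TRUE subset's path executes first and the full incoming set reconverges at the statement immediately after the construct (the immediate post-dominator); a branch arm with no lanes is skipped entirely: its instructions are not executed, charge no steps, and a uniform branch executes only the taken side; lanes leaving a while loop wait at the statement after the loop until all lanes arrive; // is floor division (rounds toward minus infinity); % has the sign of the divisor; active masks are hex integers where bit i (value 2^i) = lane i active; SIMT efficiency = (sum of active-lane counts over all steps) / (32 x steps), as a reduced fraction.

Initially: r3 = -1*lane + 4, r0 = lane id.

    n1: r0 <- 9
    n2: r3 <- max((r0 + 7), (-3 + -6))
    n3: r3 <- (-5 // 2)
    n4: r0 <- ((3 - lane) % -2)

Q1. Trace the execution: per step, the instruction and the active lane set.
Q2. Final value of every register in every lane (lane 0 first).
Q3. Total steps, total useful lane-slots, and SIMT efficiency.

step 0: r0 <- 9                      0xffffffff
step 1: r3 <- max((r0 + 7), (-3 + -6)) 0xffffffff
step 2: r3 <- (-5 // 2)              0xffffffff
step 3: r0 <- ((3 - lane) % -2)      0xffffffff

Answer: 4 steps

r3: -3,-3,-3,-3,-3,-3,-3,-3,-3,-3,-3,-3,-3,-3,-3,-3,-3,-3,-3,-3,-3,-3,-3,-3,-3,-3,-3,-3,-3,-3,-3,-3
r0: -1,0,-1,0,-1,0,-1,0,-1,0,-1,0,-1,0,-1,0,-1,0,-1,0,-1,0,-1,0,-1,0,-1,0,-1,0,-1,0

steps = 4; useful = 128; efficiency = 128/128 = 1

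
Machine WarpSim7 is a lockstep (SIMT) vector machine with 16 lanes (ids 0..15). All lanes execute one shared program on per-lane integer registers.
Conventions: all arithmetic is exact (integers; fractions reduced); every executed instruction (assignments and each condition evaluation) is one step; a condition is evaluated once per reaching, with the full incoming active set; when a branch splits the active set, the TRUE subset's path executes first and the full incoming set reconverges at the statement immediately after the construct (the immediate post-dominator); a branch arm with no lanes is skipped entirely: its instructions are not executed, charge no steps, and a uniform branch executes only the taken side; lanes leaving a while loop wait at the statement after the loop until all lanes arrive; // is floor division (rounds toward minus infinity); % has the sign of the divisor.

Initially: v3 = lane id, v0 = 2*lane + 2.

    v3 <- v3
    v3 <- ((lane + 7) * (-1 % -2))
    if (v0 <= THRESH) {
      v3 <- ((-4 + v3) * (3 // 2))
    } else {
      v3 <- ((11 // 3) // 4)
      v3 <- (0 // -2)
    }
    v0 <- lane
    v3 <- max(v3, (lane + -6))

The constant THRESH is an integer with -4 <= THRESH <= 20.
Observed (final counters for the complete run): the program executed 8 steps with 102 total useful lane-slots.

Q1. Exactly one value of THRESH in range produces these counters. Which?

Answer: THRESH = 20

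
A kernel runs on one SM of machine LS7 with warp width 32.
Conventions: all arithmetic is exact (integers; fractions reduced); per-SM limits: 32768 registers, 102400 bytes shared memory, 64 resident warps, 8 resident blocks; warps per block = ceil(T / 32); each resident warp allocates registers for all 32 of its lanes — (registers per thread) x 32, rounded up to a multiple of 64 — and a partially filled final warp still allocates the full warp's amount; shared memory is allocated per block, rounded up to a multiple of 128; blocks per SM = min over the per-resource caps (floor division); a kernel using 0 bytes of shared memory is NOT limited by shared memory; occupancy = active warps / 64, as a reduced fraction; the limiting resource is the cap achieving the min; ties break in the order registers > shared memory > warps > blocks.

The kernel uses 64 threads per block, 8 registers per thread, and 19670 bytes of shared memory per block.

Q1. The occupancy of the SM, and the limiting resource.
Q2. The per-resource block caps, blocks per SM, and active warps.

Answer: occupancy 5/32, limited by shared memory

registers: 64 blocks
shared memory: 5 blocks
warps: 32 blocks
blocks: 8 blocks

Answer: 5 blocks, 10 active warps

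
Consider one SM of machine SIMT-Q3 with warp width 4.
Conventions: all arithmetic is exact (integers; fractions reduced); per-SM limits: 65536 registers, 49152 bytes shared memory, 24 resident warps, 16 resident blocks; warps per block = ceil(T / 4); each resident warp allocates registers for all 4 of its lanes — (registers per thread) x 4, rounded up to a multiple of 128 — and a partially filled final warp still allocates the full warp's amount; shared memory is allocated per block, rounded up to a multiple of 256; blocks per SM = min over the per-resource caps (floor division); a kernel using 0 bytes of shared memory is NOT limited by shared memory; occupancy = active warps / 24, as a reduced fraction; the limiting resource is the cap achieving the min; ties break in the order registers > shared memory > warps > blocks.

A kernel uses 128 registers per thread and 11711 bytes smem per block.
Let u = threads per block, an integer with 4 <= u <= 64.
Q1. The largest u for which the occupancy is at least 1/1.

Answer: u = 48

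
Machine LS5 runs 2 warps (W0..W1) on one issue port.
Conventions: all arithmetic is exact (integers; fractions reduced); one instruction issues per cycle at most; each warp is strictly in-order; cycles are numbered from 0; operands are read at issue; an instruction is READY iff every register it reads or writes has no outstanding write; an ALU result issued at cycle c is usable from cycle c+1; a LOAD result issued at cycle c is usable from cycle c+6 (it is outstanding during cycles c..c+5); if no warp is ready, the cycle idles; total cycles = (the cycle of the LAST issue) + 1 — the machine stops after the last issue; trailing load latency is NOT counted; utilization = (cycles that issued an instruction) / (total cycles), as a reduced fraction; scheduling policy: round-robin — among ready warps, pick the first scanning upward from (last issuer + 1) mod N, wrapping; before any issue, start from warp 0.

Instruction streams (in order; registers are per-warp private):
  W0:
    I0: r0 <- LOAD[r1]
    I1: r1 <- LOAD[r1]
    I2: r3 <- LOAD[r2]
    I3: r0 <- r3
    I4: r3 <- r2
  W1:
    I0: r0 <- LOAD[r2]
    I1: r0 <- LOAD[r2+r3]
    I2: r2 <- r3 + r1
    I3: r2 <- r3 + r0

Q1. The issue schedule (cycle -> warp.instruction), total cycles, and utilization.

cycle 0: W0.I0
cycle 1: W1.I0
cycle 2: W0.I1
cycle 3: W0.I2
cycle 4: idle
cycle 5: idle
cycle 6: idle
cycle 7: W1.I1
cycle 8: W1.I2
cycle 9: W0.I3
cycle 10: W0.I4
cycle 11: idle
cycle 12: idle
cycle 13: W1.I3

Answer: 14 cycles, utilization 9/14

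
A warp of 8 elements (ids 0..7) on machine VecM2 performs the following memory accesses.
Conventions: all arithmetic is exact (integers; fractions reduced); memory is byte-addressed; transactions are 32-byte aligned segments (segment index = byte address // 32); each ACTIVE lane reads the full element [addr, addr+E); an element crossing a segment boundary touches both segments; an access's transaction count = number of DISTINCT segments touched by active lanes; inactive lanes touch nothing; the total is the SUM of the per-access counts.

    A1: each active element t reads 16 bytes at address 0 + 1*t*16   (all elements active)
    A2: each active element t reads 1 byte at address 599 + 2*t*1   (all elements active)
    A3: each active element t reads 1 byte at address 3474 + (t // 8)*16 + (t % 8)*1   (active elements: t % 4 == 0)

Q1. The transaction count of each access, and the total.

A1: 4 transactions
A2: 2 transactions
A3: 1 transaction

Answer: 4,2,1; total 7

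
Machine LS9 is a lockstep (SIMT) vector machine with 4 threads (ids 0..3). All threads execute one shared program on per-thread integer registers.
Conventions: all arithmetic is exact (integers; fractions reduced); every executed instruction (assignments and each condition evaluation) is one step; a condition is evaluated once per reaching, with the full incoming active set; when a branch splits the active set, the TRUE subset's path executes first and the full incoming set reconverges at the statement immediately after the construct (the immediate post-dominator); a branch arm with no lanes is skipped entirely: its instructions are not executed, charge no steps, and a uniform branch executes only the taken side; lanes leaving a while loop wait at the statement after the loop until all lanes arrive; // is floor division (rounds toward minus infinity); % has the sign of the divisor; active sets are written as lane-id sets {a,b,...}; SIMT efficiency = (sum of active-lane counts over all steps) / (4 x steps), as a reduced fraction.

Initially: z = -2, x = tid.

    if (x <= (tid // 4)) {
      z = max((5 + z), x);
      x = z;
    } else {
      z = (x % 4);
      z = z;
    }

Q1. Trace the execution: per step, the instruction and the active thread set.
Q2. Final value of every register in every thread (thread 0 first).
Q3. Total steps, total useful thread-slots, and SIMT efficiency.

step 0: eval (x <= (tid // 4))       {0,1,2,3}
step 1: z <- max((5 + z), x)         {0}
step 2: x <- z                       {0}
step 3: z <- (x % 4)                 {1,2,3}
step 4: z <- z                       {1,2,3}

Answer: 5 steps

z: 3,1,2,3
x: 3,1,2,3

steps = 5; useful = 12; efficiency = 12/20 = 3/5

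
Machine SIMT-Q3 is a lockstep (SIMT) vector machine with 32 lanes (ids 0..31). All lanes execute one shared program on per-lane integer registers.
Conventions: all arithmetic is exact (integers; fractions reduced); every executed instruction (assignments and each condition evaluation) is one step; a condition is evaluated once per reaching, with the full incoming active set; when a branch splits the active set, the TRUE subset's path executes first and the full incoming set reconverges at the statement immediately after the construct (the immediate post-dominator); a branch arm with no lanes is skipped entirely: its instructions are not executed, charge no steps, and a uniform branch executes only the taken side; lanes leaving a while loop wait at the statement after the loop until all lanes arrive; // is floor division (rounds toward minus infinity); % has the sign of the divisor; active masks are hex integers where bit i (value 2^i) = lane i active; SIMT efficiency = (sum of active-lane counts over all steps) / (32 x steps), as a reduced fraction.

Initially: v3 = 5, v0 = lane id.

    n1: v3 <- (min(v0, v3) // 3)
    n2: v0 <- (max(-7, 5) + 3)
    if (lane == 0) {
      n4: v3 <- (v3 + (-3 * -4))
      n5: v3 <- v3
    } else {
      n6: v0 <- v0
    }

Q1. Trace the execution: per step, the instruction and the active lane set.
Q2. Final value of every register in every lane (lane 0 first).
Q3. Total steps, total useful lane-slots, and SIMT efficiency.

step 0: v3 <- (min(v0, v3) // 3)     0xffffffff
step 1: v0 <- (max(-7, 5) + 3)       0xffffffff
step 2: eval (lane == 0)             0xffffffff
step 3: v3 <- (v3 + (-3 * -4))       0x00000001
step 4: v3 <- v3                     0x00000001
step 5: v0 <- v0                     0xfffffffe

Answer: 6 steps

v3: 12,0,0,1,1,1,1,1,1,1,1,1,1,1,1,1,1,1,1,1,1,1,1,1,1,1,1,1,1,1,1,1
v0: 8,8,8,8,8,8,8,8,8,8,8,8,8,8,8,8,8,8,8,8,8,8,8,8,8,8,8,8,8,8,8,8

steps = 6; useful = 129; efficiency = 129/192 = 43/64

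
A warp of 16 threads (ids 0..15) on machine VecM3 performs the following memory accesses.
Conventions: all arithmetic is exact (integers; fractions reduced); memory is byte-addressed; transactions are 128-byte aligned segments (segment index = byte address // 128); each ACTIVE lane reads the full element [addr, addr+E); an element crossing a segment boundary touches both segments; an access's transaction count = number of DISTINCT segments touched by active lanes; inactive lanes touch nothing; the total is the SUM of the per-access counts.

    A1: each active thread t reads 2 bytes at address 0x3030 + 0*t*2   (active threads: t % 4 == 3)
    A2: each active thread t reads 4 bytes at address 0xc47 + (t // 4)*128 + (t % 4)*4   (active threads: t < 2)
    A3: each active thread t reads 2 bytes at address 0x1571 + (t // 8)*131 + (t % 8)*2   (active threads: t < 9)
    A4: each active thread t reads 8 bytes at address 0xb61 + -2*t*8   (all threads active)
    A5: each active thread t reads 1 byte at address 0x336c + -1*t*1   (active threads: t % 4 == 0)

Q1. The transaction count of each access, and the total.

A1: 1 transaction
A2: 1 transaction
A3: 2 transactions
A4: 3 transactions
A5: 1 transaction

Answer: 1,1,2,3,1; total 8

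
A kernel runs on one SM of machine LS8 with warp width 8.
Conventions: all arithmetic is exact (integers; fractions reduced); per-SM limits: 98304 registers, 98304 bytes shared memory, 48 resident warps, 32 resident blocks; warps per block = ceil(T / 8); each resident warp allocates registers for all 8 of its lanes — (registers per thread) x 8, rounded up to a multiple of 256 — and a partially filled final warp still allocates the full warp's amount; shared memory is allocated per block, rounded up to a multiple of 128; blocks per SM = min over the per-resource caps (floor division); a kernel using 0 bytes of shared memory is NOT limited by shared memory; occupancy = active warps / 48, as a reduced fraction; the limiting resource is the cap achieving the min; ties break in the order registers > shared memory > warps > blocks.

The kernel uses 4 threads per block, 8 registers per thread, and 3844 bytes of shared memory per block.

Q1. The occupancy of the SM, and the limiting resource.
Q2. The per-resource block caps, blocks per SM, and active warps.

Answer: occupancy 1/2, limited by shared memory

registers: 384 blocks
shared memory: 24 blocks
warps: 48 blocks
blocks: 32 blocks

Answer: 24 blocks, 24 active warps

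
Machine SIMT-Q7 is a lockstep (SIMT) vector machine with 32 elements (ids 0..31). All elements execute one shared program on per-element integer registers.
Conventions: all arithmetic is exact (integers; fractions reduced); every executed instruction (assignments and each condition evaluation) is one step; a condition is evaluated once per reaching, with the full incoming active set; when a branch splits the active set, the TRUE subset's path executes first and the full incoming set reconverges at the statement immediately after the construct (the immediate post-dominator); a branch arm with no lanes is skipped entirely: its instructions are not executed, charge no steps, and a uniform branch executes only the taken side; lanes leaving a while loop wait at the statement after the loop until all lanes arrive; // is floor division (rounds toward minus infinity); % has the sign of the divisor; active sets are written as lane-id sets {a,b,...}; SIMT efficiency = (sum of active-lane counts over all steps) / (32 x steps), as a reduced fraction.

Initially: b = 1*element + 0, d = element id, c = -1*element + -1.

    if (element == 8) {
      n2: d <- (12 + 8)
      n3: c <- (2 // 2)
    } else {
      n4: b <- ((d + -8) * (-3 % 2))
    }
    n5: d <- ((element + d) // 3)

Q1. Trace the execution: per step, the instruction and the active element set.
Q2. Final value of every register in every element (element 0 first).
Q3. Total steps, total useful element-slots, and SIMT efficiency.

step 0: eval (element == 8)          {0,1,2,3,4,5,6,7,8,9,10,11,12,13,14,15,16,17,18,19,20,21,22,23,24,25,26,27,28,29,30,31}
step 1: d <- (12 + 8)                {8}
step 2: c <- (2 // 2)                {8}
step 3: b <- ((d + -8) * (-3 % 2))   {0,1,2,3,4,5,6,7,9,10,11,12,13,14,15,16,17,18,19,20,21,22,23,24,25,26,27,28,29,30,31}
step 4: d <- ((element + d) // 3)    {0,1,2,3,4,5,6,7,8,9,10,11,12,13,14,15,16,17,18,19,20,21,22,23,24,25,26,27,28,29,30,31}

Answer: 5 steps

b: -8,-7,-6,-5,-4,-3,-2,-1,8,1,2,3,4,5,6,7,8,9,10,11,12,13,14,15,16,17,18,19,20,21,22,23
d: 0,0,1,2,2,3,4,4,9,6,6,7,8,8,9,10,10,11,12,12,13,14,14,15,16,16,17,18,18,19,20,20
c: -1,-2,-3,-4,-5,-6,-7,-8,1,-10,-11,-12,-13,-14,-15,-16,-17,-18,-19,-20,-21,-22,-23,-24,-25,-26,-27,-28,-29,-30,-31,-32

steps = 5; useful = 97; efficiency = 97/160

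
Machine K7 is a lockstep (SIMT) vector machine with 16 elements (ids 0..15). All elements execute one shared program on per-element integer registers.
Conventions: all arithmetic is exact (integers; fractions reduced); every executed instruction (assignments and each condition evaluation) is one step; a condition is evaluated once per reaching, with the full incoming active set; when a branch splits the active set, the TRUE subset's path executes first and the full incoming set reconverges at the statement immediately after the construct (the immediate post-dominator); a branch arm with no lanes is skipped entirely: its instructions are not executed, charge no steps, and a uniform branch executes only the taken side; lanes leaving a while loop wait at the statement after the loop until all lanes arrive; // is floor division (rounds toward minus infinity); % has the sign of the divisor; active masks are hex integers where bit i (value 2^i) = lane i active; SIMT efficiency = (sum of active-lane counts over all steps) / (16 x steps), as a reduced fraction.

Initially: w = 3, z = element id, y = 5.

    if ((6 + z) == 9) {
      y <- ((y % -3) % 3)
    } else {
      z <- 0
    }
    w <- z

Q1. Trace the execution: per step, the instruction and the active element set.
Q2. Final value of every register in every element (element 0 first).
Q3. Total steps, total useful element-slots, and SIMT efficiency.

step 0: eval ((6 + z) == 9)          0xffff
step 1: y <- ((y % -3) % 3)          0x0008
step 2: z <- 0                       0xfff7
step 3: w <- z                       0xffff

Answer: 4 steps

w: 0,0,0,3,0,0,0,0,0,0,0,0,0,0,0,0
z: 0,0,0,3,0,0,0,0,0,0,0,0,0,0,0,0
y: 5,5,5,2,5,5,5,5,5,5,5,5,5,5,5,5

steps = 4; useful = 48; efficiency = 48/64 = 3/4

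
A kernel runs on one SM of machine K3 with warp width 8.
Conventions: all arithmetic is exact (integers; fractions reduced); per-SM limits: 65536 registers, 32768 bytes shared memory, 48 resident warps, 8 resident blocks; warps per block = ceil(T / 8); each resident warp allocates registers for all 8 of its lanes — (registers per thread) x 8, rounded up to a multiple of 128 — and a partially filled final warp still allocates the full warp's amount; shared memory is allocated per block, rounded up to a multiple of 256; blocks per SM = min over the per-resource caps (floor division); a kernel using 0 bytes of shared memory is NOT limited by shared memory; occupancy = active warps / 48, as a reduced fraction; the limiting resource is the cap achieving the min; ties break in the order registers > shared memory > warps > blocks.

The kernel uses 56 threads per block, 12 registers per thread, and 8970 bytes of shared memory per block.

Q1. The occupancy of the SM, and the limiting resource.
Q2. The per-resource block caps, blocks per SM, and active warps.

Answer: occupancy 7/16, limited by shared memory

registers: 73 blocks
shared memory: 3 blocks
warps: 6 blocks
blocks: 8 blocks

Answer: 3 blocks, 21 active warps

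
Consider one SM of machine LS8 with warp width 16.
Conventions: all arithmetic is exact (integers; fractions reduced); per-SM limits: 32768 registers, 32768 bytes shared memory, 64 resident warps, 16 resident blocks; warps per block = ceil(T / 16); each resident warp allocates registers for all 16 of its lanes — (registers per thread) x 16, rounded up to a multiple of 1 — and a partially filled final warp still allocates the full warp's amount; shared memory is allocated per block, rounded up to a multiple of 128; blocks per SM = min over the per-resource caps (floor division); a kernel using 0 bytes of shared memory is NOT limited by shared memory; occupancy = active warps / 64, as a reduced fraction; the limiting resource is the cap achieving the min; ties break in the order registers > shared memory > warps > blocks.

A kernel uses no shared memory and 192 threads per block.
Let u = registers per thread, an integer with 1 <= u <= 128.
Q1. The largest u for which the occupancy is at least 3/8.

Answer: u = 85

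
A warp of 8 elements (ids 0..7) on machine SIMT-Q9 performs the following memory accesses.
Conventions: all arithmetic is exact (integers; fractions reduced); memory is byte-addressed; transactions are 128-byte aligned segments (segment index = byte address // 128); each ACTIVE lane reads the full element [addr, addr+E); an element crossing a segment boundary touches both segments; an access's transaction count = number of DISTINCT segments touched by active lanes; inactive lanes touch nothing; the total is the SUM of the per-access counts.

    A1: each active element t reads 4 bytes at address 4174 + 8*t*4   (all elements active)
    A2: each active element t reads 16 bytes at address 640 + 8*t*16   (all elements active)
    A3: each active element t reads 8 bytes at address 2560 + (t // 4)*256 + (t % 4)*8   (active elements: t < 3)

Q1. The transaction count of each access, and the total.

A1: 3 transactions
A2: 8 transactions
A3: 1 transaction

Answer: 3,8,1; total 12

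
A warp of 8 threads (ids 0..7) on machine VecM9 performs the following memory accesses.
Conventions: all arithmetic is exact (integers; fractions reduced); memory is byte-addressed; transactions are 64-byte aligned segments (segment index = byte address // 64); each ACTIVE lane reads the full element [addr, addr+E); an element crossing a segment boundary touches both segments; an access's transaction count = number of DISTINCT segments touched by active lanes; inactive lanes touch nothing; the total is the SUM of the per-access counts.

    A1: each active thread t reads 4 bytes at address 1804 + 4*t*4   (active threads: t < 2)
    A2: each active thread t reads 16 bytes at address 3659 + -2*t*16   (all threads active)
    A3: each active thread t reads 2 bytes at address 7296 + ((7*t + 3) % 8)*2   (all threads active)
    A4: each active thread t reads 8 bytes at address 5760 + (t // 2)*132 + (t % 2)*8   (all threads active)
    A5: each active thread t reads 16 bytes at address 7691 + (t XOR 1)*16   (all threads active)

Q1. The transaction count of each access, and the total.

A1: 1 transaction
A2: 5 transactions
A3: 1 transaction
A4: 4 transactions
A5: 3 transactions

Answer: 1,5,1,4,3; total 14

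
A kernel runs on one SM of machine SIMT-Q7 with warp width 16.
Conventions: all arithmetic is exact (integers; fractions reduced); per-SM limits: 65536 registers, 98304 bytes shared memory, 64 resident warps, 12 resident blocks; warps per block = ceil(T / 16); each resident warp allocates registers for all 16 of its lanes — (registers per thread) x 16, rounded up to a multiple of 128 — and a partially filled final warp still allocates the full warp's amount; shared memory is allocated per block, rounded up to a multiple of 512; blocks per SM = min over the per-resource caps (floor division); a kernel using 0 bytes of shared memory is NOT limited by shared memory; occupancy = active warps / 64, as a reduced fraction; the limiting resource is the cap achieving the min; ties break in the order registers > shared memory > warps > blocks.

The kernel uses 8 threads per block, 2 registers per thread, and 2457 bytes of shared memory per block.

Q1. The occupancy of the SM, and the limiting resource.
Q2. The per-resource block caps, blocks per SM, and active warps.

Answer: occupancy 3/16, limited by blocks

registers: 512 blocks
shared memory: 38 blocks
warps: 64 blocks
blocks: 12 blocks

Answer: 12 blocks, 12 active warps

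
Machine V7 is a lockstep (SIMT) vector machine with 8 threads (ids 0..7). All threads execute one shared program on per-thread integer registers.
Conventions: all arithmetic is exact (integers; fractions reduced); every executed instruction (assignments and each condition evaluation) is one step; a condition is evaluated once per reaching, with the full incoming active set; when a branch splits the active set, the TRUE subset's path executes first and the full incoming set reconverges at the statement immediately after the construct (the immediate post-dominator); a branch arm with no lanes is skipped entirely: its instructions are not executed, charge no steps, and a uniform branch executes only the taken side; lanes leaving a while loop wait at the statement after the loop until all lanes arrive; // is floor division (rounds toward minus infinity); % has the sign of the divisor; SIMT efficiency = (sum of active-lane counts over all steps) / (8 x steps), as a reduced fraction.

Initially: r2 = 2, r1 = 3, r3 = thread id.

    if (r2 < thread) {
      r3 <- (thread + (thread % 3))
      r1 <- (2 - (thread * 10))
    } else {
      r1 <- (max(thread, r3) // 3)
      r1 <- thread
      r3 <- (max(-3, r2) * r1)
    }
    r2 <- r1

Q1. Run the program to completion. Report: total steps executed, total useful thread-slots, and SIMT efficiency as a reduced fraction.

Answer: 7 steps, 35 useful, 5/8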